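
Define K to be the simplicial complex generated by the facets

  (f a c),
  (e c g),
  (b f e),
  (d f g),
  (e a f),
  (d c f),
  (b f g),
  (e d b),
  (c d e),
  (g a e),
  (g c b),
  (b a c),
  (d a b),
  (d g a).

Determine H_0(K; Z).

Order the vertices as a < b < c < d < e < f < g. Listing each simplex with vertices in this order, K has dimension 2 with simplices:

  0-simplices (7): a, b, c, d, e, f, g
  1-simplices (21): ab, ac, ad, ae, af, ag, bc, bd, be, bf, bg, cd, ce, cf, cg, de, df, dg, ef, eg, fg
  2-simplices (14): abc, abd, acf, adg, aef, aeg, bcg, bde, bef, bfg, cde, cdf, ceg, dfg

so the chain groups are C_0 ≅ Z^7, C_1 ≅ Z^21, C_2 ≅ Z^14.

The boundary map ∂_1: C_1 → C_0 is given by ∂[p,q] = [q] − [p].
As a 7×21 matrix over Z this has rank 6, with invariant factors (1,1,1,1,1,1).

Boundary ∂_2: C_2 → C_1 sends each 2-simplex [p,q,r] to [q,r] − [p,r] + [p,q]. For instance
  ∂bfg = fg − bg + bf,
  ∂aeg = eg − ag + ae.
The resulting 21×14 matrix has rank 13, and its Smith normal form has invariant factors (1,1,1,1,1,1,1,1,1,1,1,1,1).

Computing H_k = (kernel of ∂_k) / (image of ∂_{k+1}):

  H_0: rank C_0 − rank ∂_1 = 7 − 6 = 1, and the invariant factors of ∂_1 are all 1, so H_0 = Z.

H_0 = Z.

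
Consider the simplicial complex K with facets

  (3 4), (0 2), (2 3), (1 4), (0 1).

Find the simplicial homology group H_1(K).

Fix the vertex order 0 < 1 < 2 < 3 < 4 and write every simplex with vertices in increasing order. Then dim K = 1 and the simplices of K are:

  0-simplices (5): [0], [1], [2], [3], [4]
  1-simplices (5): [0,1], [0,2], [1,4], [2,3], [3,4]

Hence C_0 ≅ Z^5, C_1 ≅ Z^5.

Boundary ∂_1: C_1 → C_0 maps an edge to its endpoints' difference, ∂[p,q] = q − p.
This gives a 5×5 integer matrix of rank 4; reducing to Smith normal form yields diagonal entries (1,1,1,1).

Computing H_k = (kernel of ∂_k) / (image of ∂_{k+1}):

  H_1: rank ker ∂_1 − rank ∂_2 = (5 − 4) − 0 = 1, and there is no ∂_2, so H_1 = Z.

(K is a triangulation of the circle S^1.)

H_1 = Z.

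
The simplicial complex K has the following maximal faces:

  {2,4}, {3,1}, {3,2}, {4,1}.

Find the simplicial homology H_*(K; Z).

K has 4 vertices, 4 edges.
rank ∂_0 = 0, rank ∂_1 = 3 ⇒ b_0 = 4 − 0 − 3 = 1; all invariant factors of ∂_1 are 1 so no torsion. So H_0 = Z.
rank ∂_1 = 3, rank ∂_2 = 0 ⇒ b_1 = 4 − 3 − 0 = 1. So H_1 = Z.

H_0 = Z,  H_1 = Z.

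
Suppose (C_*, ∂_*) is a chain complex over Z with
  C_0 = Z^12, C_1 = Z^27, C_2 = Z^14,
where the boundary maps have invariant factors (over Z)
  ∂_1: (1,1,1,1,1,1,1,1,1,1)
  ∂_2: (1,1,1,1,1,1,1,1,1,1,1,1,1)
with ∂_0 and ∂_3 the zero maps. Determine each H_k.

H_0: b_0 = 12 − 0 − 10 = 2; torsion from ∂_1 factors > 1: none. So H_0 ≅ Z^2.
H_1: b_1 = 27 − 10 − 13 = 4; torsion from ∂_2 factors > 1: none. So H_1 ≅ Z^4.
H_2: b_2 = 14 − 13 − 0 = 1; torsion from ∂_3 factors > 1: none. So H_2 ≅ Z.

H_0 ≅ Z^2,  H_1 ≅ Z^4,  H_2 ≅ Z.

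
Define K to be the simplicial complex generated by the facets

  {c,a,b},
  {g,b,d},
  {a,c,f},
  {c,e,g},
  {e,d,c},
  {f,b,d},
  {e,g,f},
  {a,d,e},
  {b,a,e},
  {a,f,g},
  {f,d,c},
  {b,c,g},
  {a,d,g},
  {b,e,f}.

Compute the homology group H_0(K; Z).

H_0 ≅ Z.

Fix the vertex order a < b < c < d < e < f < g and write every simplex with vertices in increasing order. Then dim K = 2 and the simplices of K are:

  0-simplices (7): a, b, c, d, e, f, g
  1-simplices (21): ab, ac, ad, ae, af, ag, bc, bd, be, bf, bg, cd, ce, cf, cg, de, df, dg, ef, eg, fg
  2-simplices (14): abc, abe, acf, ade, adg, afg, bcg, bdf, bdg, bef, cde, cdf, ceg, efg

giving chain groups C_0 ≅ Z^7, C_1 ≅ Z^21, C_2 ≅ Z^14.

∂_1: C_1 → C_0 sends each edge [p,q] (with p < q) to q − p.
As a 7×21 matrix over Z this has rank 6, with invariant factors (1,1,1,1,1,1).

Boundary ∂_2: C_2 → C_1 acts by ∂[p,q,r] = [q,r] − [p,r] + [p,q]. For instance
  ∂abc = bc − ac + ab,
  ∂afg = fg − ag + af.
The 21×14 boundary matrix has rank 13 and Smith normal form diag(1,1,1,1,1,1,1,1,1,1,1,1,1).

Now H_k = ker ∂_k / im ∂_{k+1}, so:

  H_0: rank C_0 − rank ∂_1 = 7 − 6 = 1, and the invariant factors of ∂_1 are all 1, so H_0 ≅ Z.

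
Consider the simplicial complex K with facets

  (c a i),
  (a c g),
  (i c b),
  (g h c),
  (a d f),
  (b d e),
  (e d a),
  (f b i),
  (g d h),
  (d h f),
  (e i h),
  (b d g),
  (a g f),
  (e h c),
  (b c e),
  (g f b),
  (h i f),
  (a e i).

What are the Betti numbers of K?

b_0 = 1, b_1 = 1, b_2 = 0.

K has 9 vertices, 27 edges, 18 triangles.
rank ∂_0 = 0, rank ∂_1 = 8 ⇒ b_0 = 9 − 0 − 8 = 1; all invariant factors of ∂_1 are 1 so no torsion. So H_0 ≅ Z.
rank ∂_1 = 8, rank ∂_2 = 18 ⇒ b_1 = 27 − 8 − 18 = 1; ∂_2 has invariant factor(s) [2] giving torsion. So H_1 ≅ Z ⊕ Z/2Z.
rank ∂_2 = 18, rank ∂_3 = 0 ⇒ b_2 = 18 − 18 − 0 = 0. So H_2 ≅ 0.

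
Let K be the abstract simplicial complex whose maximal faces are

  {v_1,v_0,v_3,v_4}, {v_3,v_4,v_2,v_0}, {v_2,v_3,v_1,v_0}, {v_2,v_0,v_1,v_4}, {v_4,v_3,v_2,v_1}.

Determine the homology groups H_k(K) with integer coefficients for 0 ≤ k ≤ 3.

We work with the vertex ordering v_0 < v_1 < v_2 < v_3 < v_4. The simplices of K, each written with vertices in increasing order, are:

  0-simplices (5): [v_0], [v_1], [v_2], [v_3], [v_4]
  1-simplices (10): [v_0,v_1], [v_0,v_2], [v_0,v_3], [v_0,v_4], [v_1,v_2], [v_1,v_3], [v_1,v_4], [v_2,v_3], [v_2,v_4], [v_3,v_4]
  2-simplices (10): [v_0,v_1,v_2], [v_0,v_1,v_3], [v_0,v_1,v_4], [v_0,v_2,v_3], [v_0,v_2,v_4], [v_0,v_3,v_4], [v_1,v_2,v_3], [v_1,v_2,v_4], [v_1,v_3,v_4], [v_2,v_3,v_4]
  3-simplices (5): [v_0,v_1,v_2,v_3], [v_0,v_1,v_2,v_4], [v_0,v_1,v_3,v_4], [v_0,v_2,v_3,v_4], [v_1,v_2,v_3,v_4]

Hence C_0 ≅ Z^5, C_1 ≅ Z^10, C_2 ≅ Z^10, C_3 ≅ Z^5.

∂_1: C_1 → C_0 maps an edge to its endpoints' difference, ∂[p,q] = q − p. For instance
  ∂[v_1,v_4] = [v_4] − [v_1].
The resulting 5×10 matrix has rank 4, and its Smith normal form has invariant factors (1,1,1,1).

Boundary ∂_2: C_2 → C_1 acts by ∂[p,q,r] = [q,r] − [p,r] + [p,q]. For instance
  ∂[v_0,v_1,v_3] = [v_1,v_3] − [v_0,v_3] + [v_0,v_1],
  ∂[v_0,v_2,v_3] = [v_2,v_3] − [v_0,v_3] + [v_0,v_2].
As a 10×10 matrix over Z this has rank 6, with invariant factors (1,1,1,1,1,1).

The boundary map ∂_3: C_3 → C_2 sends each 3-simplex σ to the alternating sum Σ_i (−1)^i (σ with its i-th vertex removed). For instance
  ∂[v_0,v_2,v_3,v_4] = [v_2,v_3,v_4] − [v_0,v_3,v_4] + [v_0,v_2,v_4] − [v_0,v_2,v_3],
  ∂[v_0,v_1,v_2,v_3] = [v_1,v_2,v_3] − [v_0,v_2,v_3] + [v_0,v_1,v_3] − [v_0,v_1,v_2].
The 10×5 boundary matrix has rank 4 and Smith normal form diag(1,1,1,1).

Reading off H_k = ker ∂_k / im ∂_{k+1}:

  H_0: rank C_0 − rank ∂_1 = 5 − 4 = 1, and the invariant factors of ∂_1 are all 1, so H_0 ≅ Z.
  H_1: rank ker ∂_1 − rank ∂_2 = (10 − 4) − 6 = 0, and the invariant factors of ∂_2 are all 1, so H_1 ≅ 0.
  H_2: rank ker ∂_2 − rank ∂_3 = (10 − 6) − 4 = 0, and the invariant factors of ∂_3 are all 1, so H_2 ≅ 0.
  H_3: rank ker ∂_3 − rank ∂_4 = (5 − 4) − 0 = 1, and there is no ∂_4, so H_3 ≅ Z.

H_0 = Z,  H_1 = 0,  H_2 = 0,  H_3 = Z.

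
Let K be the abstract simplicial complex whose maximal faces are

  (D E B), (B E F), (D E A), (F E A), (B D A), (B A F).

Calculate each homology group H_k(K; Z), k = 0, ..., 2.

H_0 ≅ Z,  H_1 = 0,  H_2 ≅ Z.

K has 5 vertices, 9 edges, 6 triangles.
rank ∂_0 = 0, rank ∂_1 = 4 ⇒ b_0 = 5 − 0 − 4 = 1; all invariant factors of ∂_1 are 1 so no torsion. So H_0 = Z.
rank ∂_1 = 4, rank ∂_2 = 5 ⇒ b_1 = 9 − 4 − 5 = 0; all invariant factors of ∂_2 are 1 so no torsion. So H_1 = 0.
rank ∂_2 = 5, rank ∂_3 = 0 ⇒ b_2 = 6 − 5 − 0 = 1. So H_2 = Z.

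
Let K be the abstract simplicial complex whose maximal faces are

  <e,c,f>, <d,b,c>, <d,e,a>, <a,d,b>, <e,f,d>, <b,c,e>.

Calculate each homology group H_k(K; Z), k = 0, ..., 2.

H_0 ≅ Z,  H_1 ≅ Z,  H_2 = 0.

Fix the vertex order a < b < c < d < e < f and write every simplex with vertices in increasing order. Then dim K = 2 and the simplices of K are:

  0-simplices (6): a, b, c, d, e, f
  1-simplices (12): ab, ad, ae, bc, bd, be, cd, ce, cf, de, df, ef
  2-simplices (6): abd, ade, bcd, bce, cef, def

giving chain groups C_0 ≅ Z^6, C_1 ≅ Z^12, C_2 ≅ Z^6.

∂_1: C_1 → C_0 sends each edge [p,q] (with p < q) to q − p.
The 6×12 boundary matrix has rank 5 and Smith normal form diag(1,1,1,1,1).

Boundary ∂_2: C_2 → C_1 sends each 2-simplex [p,q,r] to [q,r] − [p,r] + [p,q]. For instance
  ∂bce = ce − be + bc,
  ∂def = ef − df + de.
This gives a 12×6 integer matrix of rank 6; reducing to Smith normal form yields diagonal entries (1,1,1,1,1,1).

Now H_k = ker ∂_k / im ∂_{k+1}, so:

  H_0: rank C_0 − rank ∂_1 = 6 − 5 = 1, and the invariant factors of ∂_1 are all 1, so H_0 = Z.
  H_1: rank ker ∂_1 − rank ∂_2 = (12 − 5) − 6 = 1, and the invariant factors of ∂_2 are all 1, so H_1 = Z.
  H_2: rank ker ∂_2 − rank ∂_3 = (6 − 6) − 0 = 0, and there is no ∂_3, so H_2 = 0.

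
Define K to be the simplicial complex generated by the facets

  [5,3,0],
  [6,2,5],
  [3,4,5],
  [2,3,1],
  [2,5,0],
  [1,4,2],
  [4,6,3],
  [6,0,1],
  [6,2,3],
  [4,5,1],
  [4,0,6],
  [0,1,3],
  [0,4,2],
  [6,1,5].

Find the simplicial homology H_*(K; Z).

Fix the vertex order 0 < 1 < 2 < 3 < 4 < 5 < 6 and write every simplex with vertices in increasing order. Then dim K = 2 and the simplices of K are:

  0-simplices (7): [0], [1], [2], [3], [4], [5], [6]
  1-simplices (21): [0,1], [0,2], [0,3], [0,4], [0,5], [0,6], [1,2], [1,3], [1,4], [1,5], [1,6], [2,3], [2,4], [2,5], [2,6], [3,4], [3,5], [3,6], [4,5], [4,6], [5,6]
  2-simplices (14): [0,1,3], [0,1,6], [0,2,4], [0,2,5], [0,3,5], [0,4,6], [1,2,3], [1,2,4], [1,4,5], [1,5,6], [2,3,6], [2,5,6], [3,4,5], [3,4,6]

giving chain groups C_0 ≅ Z^7, C_1 ≅ Z^21, C_2 ≅ Z^14.

∂_1: C_1 → C_0 is given by ∂[p,q] = [q] − [p].
As a 7×21 matrix over Z this has rank 6, with invariant factors (1,1,1,1,1,1).

∂_2: C_2 → C_1 maps a triangle to the signed sum of its edges. For instance
  ∂[0,3,5] = [3,5] − [0,5] + [0,3],
  ∂[0,1,3] = [1,3] − [0,3] + [0,1].
As a 21×14 matrix over Z this has rank 13, with invariant factors (1,1,1,1,1,1,1,1,1,1,1,1,1).

Computing H_k = (kernel of ∂_k) / (image of ∂_{k+1}):

  H_0: rank C_0 − rank ∂_1 = 7 − 6 = 1, and the invariant factors of ∂_1 are all 1, so H_0 ≅ Z.
  H_1: rank ker ∂_1 − rank ∂_2 = (21 − 6) − 13 = 2, and the invariant factors of ∂_2 are all 1, so H_1 ≅ Z^2.
  H_2: rank ker ∂_2 − rank ∂_3 = (14 − 13) − 0 = 1, and there is no ∂_3, so H_2 ≅ Z.

As a check, the Euler characteristic is 7 − 21 + 14 = 0, which agrees with 1 − 2 + 1 = 0.

H_0 ≅ Z,  H_1 ≅ Z^2,  H_2 ≅ Z.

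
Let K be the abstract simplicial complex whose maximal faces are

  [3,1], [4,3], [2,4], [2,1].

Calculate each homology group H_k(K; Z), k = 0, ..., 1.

H_0 ≅ Z,  H_1 ≅ Z.

We work with the vertex ordering 1 < 2 < 3 < 4. The simplices of K, each written with vertices in increasing order, are:

  0-simplices (4): [1], [2], [3], [4]
  1-simplices (4): [1,2], [1,3], [2,4], [3,4]

Hence C_0 ≅ Z^4, C_1 ≅ Z^4.

∂_1: C_1 → C_0 sends each edge [p,q] (with p < q) to q − p. For instance
  ∂[1,3] = [3] − [1].
The resulting 4×4 matrix has rank 3, and its Smith normal form has invariant factors (1,1,1).

From H_k ≅ ker(∂_k) / im(∂_{k+1}) we obtain:

  H_0: rank C_0 − rank ∂_1 = 4 − 3 = 1, and the invariant factors of ∂_1 are all 1, so H_0 ≅ Z.
  H_1: rank ker ∂_1 − rank ∂_2 = (4 − 3) − 0 = 1, and there is no ∂_2, so H_1 ≅ Z.

(K is a triangulation of the circle S^1.)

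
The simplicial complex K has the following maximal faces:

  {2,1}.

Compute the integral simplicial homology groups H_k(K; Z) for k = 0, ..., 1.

We work with the vertex ordering 1 < 2. The simplices of K, each written with vertices in increasing order, are:

  0-simplices (2): [1], [2]
  1-simplices (1): [1,2]

so the chain groups are C_0 ≅ Z^2, C_1 ≅ Z^1.

The boundary map ∂_1: C_1 → C_0 sends each edge [p,q] (with p < q) to q − p.
As a 2×1 matrix over Z this has rank 1, with invariant factors (1).

Reading off H_k = ker ∂_k / im ∂_{k+1}:

  H_0: rank C_0 − rank ∂_1 = 2 − 1 = 1, and the invariant factors of ∂_1 are all 1, so H_0 ≅ Z.
  H_1: rank ker ∂_1 − rank ∂_2 = (1 − 1) − 0 = 0, and there is no ∂_2, so H_1 ≅ 0.

As a check, the Euler characteristic is 2 − 1 = 1, which agrees with 1 − 0 = 1.

H_0 ≅ Z,  H_1 = 0.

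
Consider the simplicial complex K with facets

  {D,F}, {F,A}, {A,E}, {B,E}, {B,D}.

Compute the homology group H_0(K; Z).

K has 5 vertices, 5 edges.
rank ∂_0 = 0, rank ∂_1 = 4 ⇒ b_0 = 5 − 0 − 4 = 1; all invariant factors of ∂_1 are 1 so no torsion. So H_0 ≅ Z.

H_0 ≅ Z.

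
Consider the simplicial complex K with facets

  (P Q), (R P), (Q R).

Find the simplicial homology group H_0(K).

H_0 = Z.

Take the total order P < Q < R on the vertex set. Then K (dimension 1) consists of the simplices:

  0-simplices (3): P, Q, R
  1-simplices (3): PQ, PR, QR

so the chain groups are C_0 ≅ Z^3, C_1 ≅ Z^3.

The boundary map ∂_1: C_1 → C_0 sends each edge [p,q] (with p < q) to q − p. For instance
  ∂PR = R − P.
As a 3×3 matrix over Z this has rank 2, with invariant factors (1,1).

Now H_k = ker ∂_k / im ∂_{k+1}, so:

  H_0: rank C_0 − rank ∂_1 = 3 − 2 = 1, and the invariant factors of ∂_1 are all 1, so H_0 ≅ Z.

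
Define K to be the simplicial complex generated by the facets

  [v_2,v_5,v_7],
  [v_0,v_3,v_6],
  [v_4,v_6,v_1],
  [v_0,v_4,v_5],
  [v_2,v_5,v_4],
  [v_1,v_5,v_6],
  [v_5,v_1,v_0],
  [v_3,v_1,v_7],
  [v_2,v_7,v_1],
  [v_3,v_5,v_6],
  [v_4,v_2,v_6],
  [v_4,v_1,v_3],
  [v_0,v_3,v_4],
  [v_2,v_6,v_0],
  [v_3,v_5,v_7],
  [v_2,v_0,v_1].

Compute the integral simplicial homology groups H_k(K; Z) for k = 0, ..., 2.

Order the vertices as v_0 < v_1 < v_2 < v_3 < v_4 < v_5 < v_6 < v_7. Listing each simplex with vertices in this order, K has dimension 2 with simplices:

  0-simplices (8): [v_0], [v_1], [v_2], [v_3], [v_4], [v_5], [v_6], [v_7]
  1-simplices (24): (24 of them)
  2-simplices (16): (16 of them)

Hence C_0 ≅ Z^8, C_1 ≅ Z^24, C_2 ≅ Z^16.

∂_1: C_1 → C_0 is given by ∂[p,q] = [q] − [p].
The resulting 8×24 matrix has rank 7, and its Smith normal form has invariant factors (1,1,1,1,1,1,1).

∂_2: C_2 → C_1 sends each 2-simplex [p,q,r] to [q,r] − [p,r] + [p,q]. For instance
  ∂[v_2,v_4,v_5] = [v_4,v_5] − [v_2,v_5] + [v_2,v_4],
  ∂[v_0,v_4,v_5] = [v_4,v_5] − [v_0,v_5] + [v_0,v_4].
As a 24×16 matrix over Z this has rank 15, with invariant factors (1,1,1,1,1,1,1,1,1,1,1,1,1,1,1).

Computing H_k = (kernel of ∂_k) / (image of ∂_{k+1}):

  H_0: rank C_0 − rank ∂_1 = 8 − 7 = 1, and the invariant factors of ∂_1 are all 1, so H_0 = Z.
  H_1: rank ker ∂_1 − rank ∂_2 = (24 − 7) − 15 = 2, and the invariant factors of ∂_2 are all 1, so H_1 = Z^2.
  H_2: rank ker ∂_2 − rank ∂_3 = (16 − 15) − 0 = 1, and there is no ∂_3, so H_2 = Z.

As a check, the Euler characteristic is 8 − 24 + 16 = 0, which agrees with 1 − 2 + 1 = 0.
(K is a triangulation of the torus T^2.)

H_0 = Z,  H_1 = Z^2,  H_2 = Z.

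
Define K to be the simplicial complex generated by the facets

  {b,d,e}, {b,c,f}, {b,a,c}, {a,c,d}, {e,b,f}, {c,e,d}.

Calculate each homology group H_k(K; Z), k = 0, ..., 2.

H_0 ≅ Z,  H_1 ≅ Z,  H_2 = 0.

We work with the vertex ordering a < b < c < d < e < f. The simplices of K, each written with vertices in increasing order, are:

  0-simplices (6): a, b, c, d, e, f
  1-simplices (12): ab, ac, ad, bc, bd, be, bf, cd, ce, cf, de, ef
  2-simplices (6): abc, acd, bcf, bde, bef, cde

Hence C_0 ≅ Z^6, C_1 ≅ Z^12, C_2 ≅ Z^6.

The boundary map ∂_1: C_1 → C_0 sends each edge [p,q] (with p < q) to q − p. For instance
  ∂cf = f − c.
The 6×12 boundary matrix has rank 5 and Smith normal form diag(1,1,1,1,1).

Boundary ∂_2: C_2 → C_1 acts by ∂[p,q,r] = [q,r] − [p,r] + [p,q]. For instance
  ∂abc = bc − ac + ab,
  ∂bde = de − be + bd.
This gives a 12×6 integer matrix of rank 6; reducing to Smith normal form yields diagonal entries (1,1,1,1,1,1).

Computing H_k = (kernel of ∂_k) / (image of ∂_{k+1}):

  H_0: rank C_0 − rank ∂_1 = 6 − 5 = 1, and the invariant factors of ∂_1 are all 1, so H_0 ≅ Z.
  H_1: rank ker ∂_1 − rank ∂_2 = (12 − 5) − 6 = 1, and the invariant factors of ∂_2 are all 1, so H_1 ≅ Z.
  H_2: rank ker ∂_2 − rank ∂_3 = (6 − 6) − 0 = 0, and there is no ∂_3, so H_2 ≅ 0.

As a check, the Euler characteristic is 6 − 12 + 6 = 0, which agrees with 1 − 1 + 0 = 0.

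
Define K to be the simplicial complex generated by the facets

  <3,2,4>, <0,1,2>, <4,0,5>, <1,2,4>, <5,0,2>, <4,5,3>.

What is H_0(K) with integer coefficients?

H_0 ≅ Z.

We work with the vertex ordering 0 < 1 < 2 < 3 < 4 < 5. The simplices of K, each written with vertices in increasing order, are:

  0-simplices (6): [0], [1], [2], [3], [4], [5]
  1-simplices (12): [0,1], [0,2], [0,4], [0,5], [1,2], [1,4], [2,3], [2,4], [2,5], [3,4], [3,5], [4,5]
  2-simplices (6): [0,1,2], [0,2,5], [0,4,5], [1,2,4], [2,3,4], [3,4,5]

so the chain groups are C_0 ≅ Z^6, C_1 ≅ Z^12, C_2 ≅ Z^6.

The boundary map ∂_1: C_1 → C_0 is given by ∂[p,q] = [q] − [p]. For instance
  ∂[0,4] = [4] − [0].
The 6×12 boundary matrix has rank 5 and Smith normal form diag(1,1,1,1,1).

The boundary map ∂_2: C_2 → C_1 maps a triangle to the signed sum of its edges. For instance
  ∂[3,4,5] = [4,5] − [3,5] + [3,4],
  ∂[0,2,5] = [2,5] − [0,5] + [0,2].
This gives a 12×6 integer matrix of rank 6; reducing to Smith normal form yields diagonal entries (1,1,1,1,1,1).

Reading off H_k = ker ∂_k / im ∂_{k+1}:

  H_0: rank C_0 − rank ∂_1 = 6 − 5 = 1, and the invariant factors of ∂_1 are all 1, so H_0 = Z.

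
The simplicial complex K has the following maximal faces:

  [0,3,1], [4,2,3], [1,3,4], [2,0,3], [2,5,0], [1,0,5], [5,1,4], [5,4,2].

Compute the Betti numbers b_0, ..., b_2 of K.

Take the total order 0 < 1 < 2 < 3 < 4 < 5 on the vertex set. Then K (dimension 2) consists of the simplices:

  0-simplices (6): [0], [1], [2], [3], [4], [5]
  1-simplices (12): [0,1], [0,2], [0,3], [0,5], [1,3], [1,4], [1,5], [2,3], [2,4], [2,5], [3,4], [4,5]
  2-simplices (8): [0,1,3], [0,1,5], [0,2,3], [0,2,5], [1,3,4], [1,4,5], [2,3,4], [2,4,5]

Hence C_0 ≅ Z^6, C_1 ≅ Z^12, C_2 ≅ Z^8.

∂_1: C_1 → C_0 sends each edge [p,q] (with p < q) to q − p.
This gives a 6×12 integer matrix of rank 5; reducing to Smith normal form yields diagonal entries (1,1,1,1,1).

∂_2: C_2 → C_1 acts by ∂[p,q,r] = [q,r] − [p,r] + [p,q]. For instance
  ∂[0,1,5] = [1,5] − [0,5] + [0,1],
  ∂[2,3,4] = [3,4] − [2,4] + [2,3].
As a 12×8 matrix over Z this has rank 7, with invariant factors (1,1,1,1,1,1,1).

Now H_k = ker ∂_k / im ∂_{k+1}, so:

  H_0: rank C_0 − rank ∂_1 = 6 − 5 = 1, and the invariant factors of ∂_1 are all 1, so H_0 ≅ Z.
  H_1: rank ker ∂_1 − rank ∂_2 = (12 − 5) − 7 = 0, and the invariant factors of ∂_2 are all 1, so H_1 ≅ 0.
  H_2: rank ker ∂_2 − rank ∂_3 = (8 − 7) − 0 = 1, and there is no ∂_3, so H_2 ≅ Z.

Hence the Betti numbers are b_0 = 1, b_1 = 0, b_2 = 1.

b_0 = 1, b_1 = 0, b_2 = 1.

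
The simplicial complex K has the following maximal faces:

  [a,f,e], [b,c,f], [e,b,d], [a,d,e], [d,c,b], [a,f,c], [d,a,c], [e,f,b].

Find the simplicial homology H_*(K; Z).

K has 6 vertices, 12 edges, 8 triangles.
rank ∂_0 = 0, rank ∂_1 = 5 ⇒ b_0 = 6 − 0 − 5 = 1; all invariant factors of ∂_1 are 1 so no torsion. So H_0 = Z.
rank ∂_1 = 5, rank ∂_2 = 7 ⇒ b_1 = 12 − 5 − 7 = 0; all invariant factors of ∂_2 are 1 so no torsion. So H_1 = 0.
rank ∂_2 = 7, rank ∂_3 = 0 ⇒ b_2 = 8 − 7 − 0 = 1. So H_2 = Z.

H_0 ≅ Z,  H_1 = 0,  H_2 ≅ Z.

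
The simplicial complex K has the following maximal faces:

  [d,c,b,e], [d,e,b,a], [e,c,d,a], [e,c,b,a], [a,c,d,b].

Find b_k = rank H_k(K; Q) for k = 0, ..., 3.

b_0 = 1, b_1 = 0, b_2 = 0, b_3 = 1.

Order the vertices as a < b < c < d < e. Listing each simplex with vertices in this order, K has dimension 3 with simplices:

  0-simplices (5): a, b, c, d, e
  1-simplices (10): ab, ac, ad, ae, bc, bd, be, cd, ce, de
  2-simplices (10): abc, abd, abe, acd, ace, ade, bcd, bce, bde, cde
  3-simplices (5): abcd, abce, abde, acde, bcde

giving chain groups C_0 ≅ Z^5, C_1 ≅ Z^10, C_2 ≅ Z^10, C_3 ≅ Z^5.

∂_1: C_1 → C_0 maps an edge to its endpoints' difference, ∂[p,q] = q − p. For instance
  ∂ac = c − a.
This gives a 5×10 integer matrix of rank 4; reducing to Smith normal form yields diagonal entries (1,1,1,1).

∂_2: C_2 → C_1 acts by ∂[p,q,r] = [q,r] − [p,r] + [p,q]. For instance
  ∂cde = de − ce + cd,
  ∂bcd = cd − bd + bc.
This gives a 10×10 integer matrix of rank 6; reducing to Smith normal form yields diagonal entries (1,1,1,1,1,1).

∂_3: C_3 → C_2 sends each 3-simplex σ to the alternating sum Σ_i (−1)^i (σ with its i-th vertex removed). For instance
  ∂abce = bce − ace + abe − abc,
  ∂abde = bde − ade + abe − abd.
This gives a 10×5 integer matrix of rank 4; reducing to Smith normal form yields diagonal entries (1,1,1,1).

Now H_k = ker ∂_k / im ∂_{k+1}, so:

  H_0: rank C_0 − rank ∂_1 = 5 − 4 = 1, and the invariant factors of ∂_1 are all 1, so H_0 ≅ Z.
  H_1: rank ker ∂_1 − rank ∂_2 = (10 − 4) − 6 = 0, and the invariant factors of ∂_2 are all 1, so H_1 ≅ 0.
  H_2: rank ker ∂_2 − rank ∂_3 = (10 − 6) − 4 = 0, and the invariant factors of ∂_3 are all 1, so H_2 ≅ 0.
  H_3: rank ker ∂_3 − rank ∂_4 = (5 − 4) − 0 = 1, and there is no ∂_4, so H_3 ≅ Z.

(K is a triangulation of the 3-sphere S^3.)

Hence the Betti numbers are b_0 = 1, b_1 = 0, b_2 = 0, b_3 = 1.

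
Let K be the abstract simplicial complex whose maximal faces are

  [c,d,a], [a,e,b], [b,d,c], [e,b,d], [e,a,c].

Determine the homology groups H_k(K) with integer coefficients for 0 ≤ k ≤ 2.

H_0 = Z,  H_1 = Z,  H_2 = 0.

We work with the vertex ordering a < b < c < d < e. The simplices of K, each written with vertices in increasing order, are:

  0-simplices (5): a, b, c, d, e
  1-simplices (10): ab, ac, ad, ae, bc, bd, be, cd, ce, de
  2-simplices (5): abe, acd, ace, bcd, bde

Hence C_0 ≅ Z^5, C_1 ≅ Z^10, C_2 ≅ Z^5.

Boundary ∂_1: C_1 → C_0 maps an edge to its endpoints' difference, ∂[p,q] = q − p.
As a 5×10 matrix over Z this has rank 4, with invariant factors (1,1,1,1).

Boundary ∂_2: C_2 → C_1 acts by ∂[p,q,r] = [q,r] − [p,r] + [p,q]. For instance
  ∂bde = de − be + bd,
  ∂abe = be − ae + ab.
This gives a 10×5 integer matrix of rank 5; reducing to Smith normal form yields diagonal entries (1,1,1,1,1).

Now H_k = ker ∂_k / im ∂_{k+1}, so:

  H_0: rank C_0 − rank ∂_1 = 5 − 4 = 1, and the invariant factors of ∂_1 are all 1, so H_0 ≅ Z.
  H_1: rank ker ∂_1 − rank ∂_2 = (10 − 4) − 5 = 1, and the invariant factors of ∂_2 are all 1, so H_1 ≅ Z.
  H_2: rank ker ∂_2 − rank ∂_3 = (5 − 5) − 0 = 0, and there is no ∂_3, so H_2 ≅ 0.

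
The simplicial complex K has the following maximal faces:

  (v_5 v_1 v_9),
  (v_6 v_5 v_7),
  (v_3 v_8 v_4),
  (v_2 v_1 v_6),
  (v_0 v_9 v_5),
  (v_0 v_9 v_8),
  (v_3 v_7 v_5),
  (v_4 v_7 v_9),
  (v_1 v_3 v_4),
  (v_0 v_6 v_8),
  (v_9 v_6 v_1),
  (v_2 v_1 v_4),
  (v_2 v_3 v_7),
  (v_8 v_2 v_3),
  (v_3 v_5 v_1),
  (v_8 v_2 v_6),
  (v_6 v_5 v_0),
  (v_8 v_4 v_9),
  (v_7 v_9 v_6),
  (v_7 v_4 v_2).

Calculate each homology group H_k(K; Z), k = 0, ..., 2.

H_0 ≅ Z,  H_1 ≅ Z × Z/2,  H_2 = 0.

Take the total order v_0 < v_1 < v_2 < v_3 < v_4 < v_5 < v_6 < v_7 < v_8 < v_9 on the vertex set. Then K (dimension 2) consists of the simplices:

  0-simplices (10): [v_0], [v_1], [v_2], [v_3], [v_4], [v_5], [v_6], [v_7], [v_8], [v_9]
  1-simplices (30): (30 of them)
  2-simplices (20): (20 of them)

so the chain groups are C_0 ≅ Z^10, C_1 ≅ Z^30, C_2 ≅ Z^20.

∂_1: C_1 → C_0 is given by ∂[p,q] = [q] − [p].
As a 10×30 matrix over Z this has rank 9, with invariant factors (1,1,1,1,1,1,1,1,1).

The boundary map ∂_2: C_2 → C_1 acts by ∂[p,q,r] = [q,r] − [p,r] + [p,q]. For instance
  ∂[v_5,v_6,v_7] = [v_6,v_7] − [v_5,v_7] + [v_5,v_6],
  ∂[v_2,v_6,v_8] = [v_6,v_8] − [v_2,v_8] + [v_2,v_6].
As a 30×20 matrix over Z this has rank 20, with invariant factors (1,1,1,1,1,1,1,1,1,1,1,1,1,1,1,1,1,1,1,2).

Computing H_k = (kernel of ∂_k) / (image of ∂_{k+1}):

  H_0: rank C_0 − rank ∂_1 = 10 − 9 = 1, and the invariant factors of ∂_1 are all 1, so H_0 ≅ Z.
  H_1: rank ker ∂_1 − rank ∂_2 = (30 − 9) − 20 = 1, and ∂_2 has invariant factor 2 > 1, so H_1 ≅ Z × Z/2.
  H_2: rank ker ∂_2 − rank ∂_3 = (20 − 20) − 0 = 0, and there is no ∂_3, so H_2 ≅ 0.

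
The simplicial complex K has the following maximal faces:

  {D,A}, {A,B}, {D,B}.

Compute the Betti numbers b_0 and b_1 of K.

Order the vertices as A < B < D. Listing each simplex with vertices in this order, K has dimension 1 with simplices:

  0-simplices (3): A, B, D
  1-simplices (3): AB, AD, BD

giving chain groups C_0 ≅ Z^3, C_1 ≅ Z^3.

Boundary ∂_1: C_1 → C_0 sends each edge [p,q] (with p < q) to q − p. For instance
  ∂BD = D − B.
The resulting 3×3 matrix has rank 2, and its Smith normal form has invariant factors (1,1).

Reading off H_k = ker ∂_k / im ∂_{k+1}:

  H_0: rank C_0 − rank ∂_1 = 3 − 2 = 1, and the invariant factors of ∂_1 are all 1, so H_0 = Z.
  H_1: rank ker ∂_1 − rank ∂_2 = (3 − 2) − 0 = 1, and there is no ∂_2, so H_1 = Z.

As a check, the Euler characteristic is 3 − 3 = 0, which agrees with 1 − 1 = 0.

Hence the Betti numbers are b_0 = 1, b_1 = 1.

b_0 = 1, b_1 = 1.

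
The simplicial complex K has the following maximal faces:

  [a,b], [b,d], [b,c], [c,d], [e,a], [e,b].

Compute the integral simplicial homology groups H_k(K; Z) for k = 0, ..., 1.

K has 5 vertices, 6 edges.
rank ∂_0 = 0, rank ∂_1 = 4 ⇒ b_0 = 5 − 0 − 4 = 1; all invariant factors of ∂_1 are 1 so no torsion. So H_0 = Z.
rank ∂_1 = 4, rank ∂_2 = 0 ⇒ b_1 = 6 − 4 − 0 = 2. So H_1 = Z^2.

H_0 ≅ Z,  H_1 ≅ Z^2.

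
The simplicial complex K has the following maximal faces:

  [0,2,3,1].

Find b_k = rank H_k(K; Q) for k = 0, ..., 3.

b_0 = 1, b_1 = 0, b_2 = 0, b_3 = 0.

Fix the vertex order 0 < 1 < 2 < 3 and write every simplex with vertices in increasing order. Then dim K = 3 and the simplices of K are:

  0-simplices (4): [0], [1], [2], [3]
  1-simplices (6): [0,1], [0,2], [0,3], [1,2], [1,3], [2,3]
  2-simplices (4): [0,1,2], [0,1,3], [0,2,3], [1,2,3]
  3-simplices (1): [0,1,2,3]

so the chain groups are C_0 ≅ Z^4, C_1 ≅ Z^6, C_2 ≅ Z^4, C_3 ≅ Z^1.

Boundary ∂_1: C_1 → C_0 maps an edge to its endpoints' difference, ∂[p,q] = q − p. For instance
  ∂[1,3] = [3] − [1].
The resulting 4×6 matrix has rank 3, and its Smith normal form has invariant factors (1,1,1).

The boundary map ∂_2: C_2 → C_1 maps a triangle to the signed sum of its edges. For instance
  ∂[1,2,3] = [2,3] − [1,3] + [1,2],
  ∂[0,1,3] = [1,3] − [0,3] + [0,1].
This gives a 6×4 integer matrix of rank 3; reducing to Smith normal form yields diagonal entries (1,1,1).

Boundary ∂_3: C_3 → C_2 sends each 3-simplex σ to the alternating sum Σ_i (−1)^i (σ with its i-th vertex removed). For instance
  ∂[0,1,2,3] = [1,2,3] − [0,2,3] + [0,1,3] − [0,1,2].
The 4×1 boundary matrix has rank 1 and Smith normal form diag(1).

Now H_k = ker ∂_k / im ∂_{k+1}, so:

  H_0: rank C_0 − rank ∂_1 = 4 − 3 = 1, and the invariant factors of ∂_1 are all 1, so H_0 = Z.
  H_1: rank ker ∂_1 − rank ∂_2 = (6 − 3) − 3 = 0, and the invariant factors of ∂_2 are all 1, so H_1 = 0.
  H_2: rank ker ∂_2 − rank ∂_3 = (4 − 3) − 1 = 0, and the invariant factors of ∂_3 are all 1, so H_2 = 0.
  H_3: rank ker ∂_3 − rank ∂_4 = (1 − 1) − 0 = 0, and there is no ∂_4, so H_3 = 0.

As a check, the Euler characteristic is 4 − 6 + 4 − 1 = 1, which agrees with 1 − 0 + 0 − 0 = 1.
(K is a triangulation of the 3-simplex.)

Hence the Betti numbers are b_0 = 1, b_1 = 0, b_2 = 0, b_3 = 0.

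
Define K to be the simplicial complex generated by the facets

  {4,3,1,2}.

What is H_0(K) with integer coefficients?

H_0 ≅ Z.

Fix the vertex order 1 < 2 < 3 < 4 and write every simplex with vertices in increasing order. Then dim K = 3 and the simplices of K are:

  0-simplices (4): [1], [2], [3], [4]
  1-simplices (6): [1,2], [1,3], [1,4], [2,3], [2,4], [3,4]
  2-simplices (4): [1,2,3], [1,2,4], [1,3,4], [2,3,4]
  3-simplices (1): [1,2,3,4]

so the chain groups are C_0 ≅ Z^4, C_1 ≅ Z^6, C_2 ≅ Z^4, C_3 ≅ Z^1.

Boundary ∂_1: C_1 → C_0 is given by ∂[p,q] = [q] − [p]. For instance
  ∂[1,4] = [4] − [1].
The resulting 4×6 matrix has rank 3, and its Smith normal form has invariant factors (1,1,1).

∂_2: C_2 → C_1 maps a triangle to the signed sum of its edges. For instance
  ∂[1,2,3] = [2,3] − [1,3] + [1,2],
  ∂[2,3,4] = [3,4] − [2,4] + [2,3].
The 6×4 boundary matrix has rank 3 and Smith normal form diag(1,1,1).

The boundary map ∂_3: C_3 → C_2 sends each 3-simplex σ to the alternating sum Σ_i (−1)^i (σ with its i-th vertex removed). For instance
  ∂[1,2,3,4] = [2,3,4] − [1,3,4] + [1,2,4] − [1,2,3].
The 4×1 boundary matrix has rank 1 and Smith normal form diag(1).

Computing H_k = (kernel of ∂_k) / (image of ∂_{k+1}):

  H_0: rank C_0 − rank ∂_1 = 4 − 3 = 1, and the invariant factors of ∂_1 are all 1, so H_0 = Z.

(K is a triangulation of the 3-simplex.)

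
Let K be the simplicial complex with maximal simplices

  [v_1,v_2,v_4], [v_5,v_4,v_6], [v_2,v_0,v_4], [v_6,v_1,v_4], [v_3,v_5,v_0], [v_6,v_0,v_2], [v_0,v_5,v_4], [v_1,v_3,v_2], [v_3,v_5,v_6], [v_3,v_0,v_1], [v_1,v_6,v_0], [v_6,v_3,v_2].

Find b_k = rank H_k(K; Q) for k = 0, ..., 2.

b_0 = 1, b_1 = 0, b_2 = 0.

Fix the vertex order v_0 < v_1 < v_2 < v_3 < v_4 < v_5 < v_6 and write every simplex with vertices in increasing order. Then dim K = 2 and the simplices of K are:

  0-simplices (7): [v_0], [v_1], [v_2], [v_3], [v_4], [v_5], [v_6]
  1-simplices (18): (18 of them)
  2-simplices (12): (12 of them)

Hence C_0 ≅ Z^7, C_1 ≅ Z^18, C_2 ≅ Z^12.

∂_1: C_1 → C_0 maps an edge to its endpoints' difference, ∂[p,q] = q − p. For instance
  ∂[v_1,v_4] = [v_4] − [v_1].
The resulting 7×18 matrix has rank 6, and its Smith normal form has invariant factors (1,1,1,1,1,1).

The boundary map ∂_2: C_2 → C_1 maps a triangle to the signed sum of its edges. For instance
  ∂[v_0,v_2,v_6] = [v_2,v_6] − [v_0,v_6] + [v_0,v_2],
  ∂[v_1,v_4,v_6] = [v_4,v_6] − [v_1,v_6] + [v_1,v_4].
The 18×12 boundary matrix has rank 12 and Smith normal form diag(1,1,1,1,1,1,1,1,1,1,1,2).

Now H_k = ker ∂_k / im ∂_{k+1}, so:

  H_0: rank C_0 − rank ∂_1 = 7 − 6 = 1, and the invariant factors of ∂_1 are all 1, so H_0 = Z.
  H_1: rank ker ∂_1 − rank ∂_2 = (18 − 6) − 12 = 0, and ∂_2 has invariant factor 2 > 1, so H_1 = Z_2.
  H_2: rank ker ∂_2 − rank ∂_3 = (12 − 12) − 0 = 0, and there is no ∂_3, so H_2 = 0.

Hence the Betti numbers are b_0 = 1, b_1 = 0, b_2 = 0.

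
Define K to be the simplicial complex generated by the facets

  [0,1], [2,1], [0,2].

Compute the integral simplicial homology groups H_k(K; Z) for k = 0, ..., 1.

H_0 ≅ Z,  H_1 ≅ Z.

Order the vertices as 0 < 1 < 2. Listing each simplex with vertices in this order, K has dimension 1 with simplices:

  0-simplices (3): [0], [1], [2]
  1-simplices (3): [0,1], [0,2], [1,2]

so the chain groups are C_0 ≅ Z^3, C_1 ≅ Z^3.

Boundary ∂_1: C_1 → C_0 maps an edge to its endpoints' difference, ∂[p,q] = q − p. For instance
  ∂[0,1] = [1] − [0].
This gives a 3×3 integer matrix of rank 2; reducing to Smith normal form yields diagonal entries (1,1).

Computing H_k = (kernel of ∂_k) / (image of ∂_{k+1}):

  H_0: rank C_0 − rank ∂_1 = 3 − 2 = 1, and the invariant factors of ∂_1 are all 1, so H_0 = Z.
  H_1: rank ker ∂_1 − rank ∂_2 = (3 − 2) − 0 = 1, and there is no ∂_2, so H_1 = Z.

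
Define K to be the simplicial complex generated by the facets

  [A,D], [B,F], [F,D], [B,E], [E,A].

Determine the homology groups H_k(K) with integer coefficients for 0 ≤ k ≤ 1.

Order the vertices as A < B < D < E < F. Listing each simplex with vertices in this order, K has dimension 1 with simplices:

  0-simplices (5): A, B, D, E, F
  1-simplices (5): AD, AE, BE, BF, DF

so the chain groups are C_0 ≅ Z^5, C_1 ≅ Z^5.

The boundary map ∂_1: C_1 → C_0 sends each edge [p,q] (with p < q) to q − p.
As a 5×5 matrix over Z this has rank 4, with invariant factors (1,1,1,1).

From H_k ≅ ker(∂_k) / im(∂_{k+1}) we obtain:

  H_0: rank C_0 − rank ∂_1 = 5 − 4 = 1, and the invariant factors of ∂_1 are all 1, so H_0 = Z.
  H_1: rank ker ∂_1 − rank ∂_2 = (5 − 4) − 0 = 1, and there is no ∂_2, so H_1 = Z.

H_0 = Z,  H_1 = Z.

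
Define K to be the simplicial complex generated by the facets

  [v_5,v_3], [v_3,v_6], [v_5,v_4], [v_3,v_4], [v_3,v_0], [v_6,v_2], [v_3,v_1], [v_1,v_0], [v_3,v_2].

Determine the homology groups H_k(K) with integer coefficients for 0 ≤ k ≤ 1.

H_0 = Z,  H_1 = Z^3.

Take the total order v_0 < v_1 < v_2 < v_3 < v_4 < v_5 < v_6 on the vertex set. Then K (dimension 1) consists of the simplices:

  0-simplices (7): [v_0], [v_1], [v_2], [v_3], [v_4], [v_5], [v_6]
  1-simplices (9): [v_0,v_1], [v_0,v_3], [v_1,v_3], [v_2,v_3], [v_2,v_6], [v_3,v_4], [v_3,v_5], [v_3,v_6], [v_4,v_5]

Hence C_0 ≅ Z^7, C_1 ≅ Z^9.

Boundary ∂_1: C_1 → C_0 sends each edge [p,q] (with p < q) to q − p.
The 7×9 boundary matrix has rank 6 and Smith normal form diag(1,1,1,1,1,1).

Now H_k = ker ∂_k / im ∂_{k+1}, so:

  H_0: rank C_0 − rank ∂_1 = 7 − 6 = 1, and the invariant factors of ∂_1 are all 1, so H_0 ≅ Z.
  H_1: rank ker ∂_1 − rank ∂_2 = (9 − 6) − 0 = 3, and there is no ∂_2, so H_1 ≅ Z^3.

As a check, the Euler characteristic is 7 − 9 = -2, which agrees with 1 − 3 = -2.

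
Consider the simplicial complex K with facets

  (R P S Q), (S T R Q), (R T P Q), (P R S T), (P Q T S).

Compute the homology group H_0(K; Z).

Fix the vertex order P < Q < R < S < T and write every simplex with vertices in increasing order. Then dim K = 3 and the simplices of K are:

  0-simplices (5): P, Q, R, S, T
  1-simplices (10): PQ, PR, PS, PT, QR, QS, QT, RS, RT, ST
  2-simplices (10): PQR, PQS, PQT, PRS, PRT, PST, QRS, QRT, QST, RST
  3-simplices (5): PQRS, PQRT, PQST, PRST, QRST

giving chain groups C_0 ≅ Z^5, C_1 ≅ Z^10, C_2 ≅ Z^10, C_3 ≅ Z^5.

The boundary map ∂_1: C_1 → C_0 sends each edge [p,q] (with p < q) to q − p.
This gives a 5×10 integer matrix of rank 4; reducing to Smith normal form yields diagonal entries (1,1,1,1).

Boundary ∂_2: C_2 → C_1 maps a triangle to the signed sum of its edges. For instance
  ∂RST = ST − RT + RS,
  ∂PRS = RS − PS + PR.
This gives a 10×10 integer matrix of rank 6; reducing to Smith normal form yields diagonal entries (1,1,1,1,1,1).

The boundary map ∂_3: C_3 → C_2 sends each 3-simplex σ to the alternating sum Σ_i (−1)^i (σ with its i-th vertex removed). For instance
  ∂PRST = RST − PST + PRT − PRS,
  ∂PQRT = QRT − PRT + PQT − PQR.
As a 10×5 matrix over Z this has rank 4, with invariant factors (1,1,1,1).

Reading off H_k = ker ∂_k / im ∂_{k+1}:

  H_0: rank C_0 − rank ∂_1 = 5 − 4 = 1, and the invariant factors of ∂_1 are all 1, so H_0 ≅ Z.

H_0 = Z.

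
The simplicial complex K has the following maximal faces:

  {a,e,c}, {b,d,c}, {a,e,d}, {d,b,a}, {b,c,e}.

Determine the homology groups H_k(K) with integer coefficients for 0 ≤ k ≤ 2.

We work with the vertex ordering a < b < c < d < e. The simplices of K, each written with vertices in increasing order, are:

  0-simplices (5): a, b, c, d, e
  1-simplices (10): ab, ac, ad, ae, bc, bd, be, cd, ce, de
  2-simplices (5): abd, ace, ade, bcd, bce

so the chain groups are C_0 ≅ Z^5, C_1 ≅ Z^10, C_2 ≅ Z^5.

Boundary ∂_1: C_1 → C_0 maps an edge to its endpoints' difference, ∂[p,q] = q − p.
This gives a 5×10 integer matrix of rank 4; reducing to Smith normal form yields diagonal entries (1,1,1,1).

∂_2: C_2 → C_1 maps a triangle to the signed sum of its edges. For instance
  ∂bce = ce − be + bc,
  ∂abd = bd − ad + ab.
As a 10×5 matrix over Z this has rank 5, with invariant factors (1,1,1,1,1).

From H_k ≅ ker(∂_k) / im(∂_{k+1}) we obtain:

  H_0: rank C_0 − rank ∂_1 = 5 − 4 = 1, and the invariant factors of ∂_1 are all 1, so H_0 ≅ Z.
  H_1: rank ker ∂_1 − rank ∂_2 = (10 − 4) − 5 = 1, and the invariant factors of ∂_2 are all 1, so H_1 ≅ Z.
  H_2: rank ker ∂_2 − rank ∂_3 = (5 − 5) − 0 = 0, and there is no ∂_3, so H_2 ≅ 0.

(K is a triangulation of the Möbius band.)

H_0 = Z,  H_1 = Z,  H_2 = 0.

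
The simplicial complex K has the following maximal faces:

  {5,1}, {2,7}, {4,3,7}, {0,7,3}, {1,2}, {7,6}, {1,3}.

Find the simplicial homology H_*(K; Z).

Order the vertices as 0 < 1 < 2 < 3 < 4 < 5 < 6 < 7. Listing each simplex with vertices in this order, K has dimension 2 with simplices:

  0-simplices (8): [0], [1], [2], [3], [4], [5], [6], [7]
  1-simplices (10): [0,3], [0,7], [1,2], [1,3], [1,5], [2,7], [3,4], [3,7], [4,7], [6,7]
  2-simplices (2): [0,3,7], [3,4,7]

giving chain groups C_0 ≅ Z^8, C_1 ≅ Z^10, C_2 ≅ Z^2.

The boundary map ∂_1: C_1 → C_0 is given by ∂[p,q] = [q] − [p]. For instance
  ∂[3,7] = [7] − [3].
The resulting 8×10 matrix has rank 7, and its Smith normal form has invariant factors (1,1,1,1,1,1,1).

Boundary ∂_2: C_2 → C_1 maps a triangle to the signed sum of its edges. For instance
  ∂[0,3,7] = [3,7] − [0,7] + [0,3],
  ∂[3,4,7] = [4,7] − [3,7] + [3,4].
The resulting 10×2 matrix has rank 2, and its Smith normal form has invariant factors (1,1).

From H_k ≅ ker(∂_k) / im(∂_{k+1}) we obtain:

  H_0: rank C_0 − rank ∂_1 = 8 − 7 = 1, and the invariant factors of ∂_1 are all 1, so H_0 = Z.
  H_1: rank ker ∂_1 − rank ∂_2 = (10 − 7) − 2 = 1, and the invariant factors of ∂_2 are all 1, so H_1 = Z.
  H_2: rank ker ∂_2 − rank ∂_3 = (2 − 2) − 0 = 0, and there is no ∂_3, so H_2 = 0.

H_0 = Z,  H_1 = Z,  H_2 = 0.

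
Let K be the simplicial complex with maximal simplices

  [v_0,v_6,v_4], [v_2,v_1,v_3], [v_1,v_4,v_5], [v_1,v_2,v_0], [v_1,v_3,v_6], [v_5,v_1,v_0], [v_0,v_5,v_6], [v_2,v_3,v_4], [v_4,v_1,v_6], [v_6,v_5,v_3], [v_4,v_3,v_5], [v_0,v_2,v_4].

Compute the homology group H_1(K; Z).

H_1 = Z/2Z.

Fix the vertex order v_0 < v_1 < v_2 < v_3 < v_4 < v_5 < v_6 and write every simplex with vertices in increasing order. Then dim K = 2 and the simplices of K are:

  0-simplices (7): [v_0], [v_1], [v_2], [v_3], [v_4], [v_5], [v_6]
  1-simplices (18): (18 of them)
  2-simplices (12): (12 of them)

Hence C_0 ≅ Z^7, C_1 ≅ Z^18, C_2 ≅ Z^12.

∂_1: C_1 → C_0 is given by ∂[p,q] = [q] − [p].
The 7×18 boundary matrix has rank 6 and Smith normal form diag(1,1,1,1,1,1).

The boundary map ∂_2: C_2 → C_1 acts by ∂[p,q,r] = [q,r] − [p,r] + [p,q]. For instance
  ∂[v_0,v_5,v_6] = [v_5,v_6] − [v_0,v_6] + [v_0,v_5],
  ∂[v_0,v_4,v_6] = [v_4,v_6] − [v_0,v_6] + [v_0,v_4].
As a 18×12 matrix over Z this has rank 12, with invariant factors (1,1,1,1,1,1,1,1,1,1,1,2).

Now H_k = ker ∂_k / im ∂_{k+1}, so:

  H_1: rank ker ∂_1 − rank ∂_2 = (18 − 6) − 12 = 0, and ∂_2 has invariant factor 2 > 1, so H_1 = Z/2Z.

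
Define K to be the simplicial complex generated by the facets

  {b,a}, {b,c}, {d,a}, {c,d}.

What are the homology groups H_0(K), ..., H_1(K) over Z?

H_0 ≅ Z,  H_1 ≅ Z.

K has 4 vertices, 4 edges.
rank ∂_0 = 0, rank ∂_1 = 3 ⇒ b_0 = 4 − 0 − 3 = 1; all invariant factors of ∂_1 are 1 so no torsion. So H_0 ≅ Z.
rank ∂_1 = 3, rank ∂_2 = 0 ⇒ b_1 = 4 − 3 − 0 = 1. So H_1 ≅ Z.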